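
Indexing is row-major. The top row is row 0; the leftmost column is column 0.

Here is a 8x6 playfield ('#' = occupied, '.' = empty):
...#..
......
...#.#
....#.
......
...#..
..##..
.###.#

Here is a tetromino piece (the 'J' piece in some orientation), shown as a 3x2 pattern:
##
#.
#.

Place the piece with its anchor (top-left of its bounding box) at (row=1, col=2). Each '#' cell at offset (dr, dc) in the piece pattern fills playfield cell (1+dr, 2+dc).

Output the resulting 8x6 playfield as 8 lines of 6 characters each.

Answer: ...#..
..##..
..##.#
..#.#.
......
...#..
..##..
.###.#

Derivation:
Fill (1+0,2+0) = (1,2)
Fill (1+0,2+1) = (1,3)
Fill (1+1,2+0) = (2,2)
Fill (1+2,2+0) = (3,2)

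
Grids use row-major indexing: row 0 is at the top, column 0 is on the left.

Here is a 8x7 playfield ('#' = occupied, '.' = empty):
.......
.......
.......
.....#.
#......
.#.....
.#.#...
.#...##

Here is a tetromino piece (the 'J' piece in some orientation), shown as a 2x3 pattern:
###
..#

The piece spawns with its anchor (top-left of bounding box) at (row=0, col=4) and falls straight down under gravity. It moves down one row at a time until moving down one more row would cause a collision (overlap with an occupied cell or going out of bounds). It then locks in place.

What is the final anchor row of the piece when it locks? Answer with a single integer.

Spawn at (row=0, col=4). Try each row:
  row 0: fits
  row 1: fits
  row 2: fits
  row 3: blocked -> lock at row 2

Answer: 2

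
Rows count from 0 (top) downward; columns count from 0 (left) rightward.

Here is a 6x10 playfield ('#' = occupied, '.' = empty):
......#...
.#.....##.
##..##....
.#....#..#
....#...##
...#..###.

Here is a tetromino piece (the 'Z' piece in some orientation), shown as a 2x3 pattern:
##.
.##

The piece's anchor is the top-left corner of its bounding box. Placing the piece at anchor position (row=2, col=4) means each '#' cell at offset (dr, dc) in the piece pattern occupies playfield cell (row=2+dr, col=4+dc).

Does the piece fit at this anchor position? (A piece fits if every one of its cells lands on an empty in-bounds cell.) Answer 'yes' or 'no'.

Answer: no

Derivation:
Check each piece cell at anchor (2, 4):
  offset (0,0) -> (2,4): occupied ('#') -> FAIL
  offset (0,1) -> (2,5): occupied ('#') -> FAIL
  offset (1,1) -> (3,5): empty -> OK
  offset (1,2) -> (3,6): occupied ('#') -> FAIL
All cells valid: no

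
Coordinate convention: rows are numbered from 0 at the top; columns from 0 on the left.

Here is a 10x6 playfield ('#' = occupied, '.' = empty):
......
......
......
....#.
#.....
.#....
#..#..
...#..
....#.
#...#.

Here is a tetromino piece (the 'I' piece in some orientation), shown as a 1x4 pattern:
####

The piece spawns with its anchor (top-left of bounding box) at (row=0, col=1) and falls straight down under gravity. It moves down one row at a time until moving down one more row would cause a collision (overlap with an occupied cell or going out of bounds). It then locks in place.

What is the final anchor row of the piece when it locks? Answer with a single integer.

Answer: 2

Derivation:
Spawn at (row=0, col=1). Try each row:
  row 0: fits
  row 1: fits
  row 2: fits
  row 3: blocked -> lock at row 2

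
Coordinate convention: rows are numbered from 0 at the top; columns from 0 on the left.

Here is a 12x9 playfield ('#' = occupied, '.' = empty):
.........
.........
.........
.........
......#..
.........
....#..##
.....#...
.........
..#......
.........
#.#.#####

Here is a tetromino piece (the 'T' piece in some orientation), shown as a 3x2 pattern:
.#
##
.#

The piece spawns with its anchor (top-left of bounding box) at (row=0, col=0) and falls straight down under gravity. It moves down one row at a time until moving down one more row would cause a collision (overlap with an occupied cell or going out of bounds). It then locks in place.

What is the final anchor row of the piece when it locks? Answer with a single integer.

Spawn at (row=0, col=0). Try each row:
  row 0: fits
  row 1: fits
  row 2: fits
  row 3: fits
  row 4: fits
  row 5: fits
  row 6: fits
  row 7: fits
  row 8: fits
  row 9: fits
  row 10: blocked -> lock at row 9

Answer: 9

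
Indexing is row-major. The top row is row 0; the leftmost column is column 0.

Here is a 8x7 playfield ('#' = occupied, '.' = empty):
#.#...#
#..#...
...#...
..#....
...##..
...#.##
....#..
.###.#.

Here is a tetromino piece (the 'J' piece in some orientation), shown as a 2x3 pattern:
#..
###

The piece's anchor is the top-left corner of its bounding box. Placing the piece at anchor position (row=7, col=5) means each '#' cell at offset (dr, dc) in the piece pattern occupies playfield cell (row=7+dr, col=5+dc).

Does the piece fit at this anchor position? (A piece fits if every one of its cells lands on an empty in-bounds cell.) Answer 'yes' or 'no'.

Answer: no

Derivation:
Check each piece cell at anchor (7, 5):
  offset (0,0) -> (7,5): occupied ('#') -> FAIL
  offset (1,0) -> (8,5): out of bounds -> FAIL
  offset (1,1) -> (8,6): out of bounds -> FAIL
  offset (1,2) -> (8,7): out of bounds -> FAIL
All cells valid: no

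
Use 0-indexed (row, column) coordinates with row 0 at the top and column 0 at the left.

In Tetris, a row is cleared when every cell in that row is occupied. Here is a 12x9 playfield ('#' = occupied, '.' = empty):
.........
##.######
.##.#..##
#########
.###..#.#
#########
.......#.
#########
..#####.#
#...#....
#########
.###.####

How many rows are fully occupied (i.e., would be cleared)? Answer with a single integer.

Answer: 4

Derivation:
Check each row:
  row 0: 9 empty cells -> not full
  row 1: 1 empty cell -> not full
  row 2: 4 empty cells -> not full
  row 3: 0 empty cells -> FULL (clear)
  row 4: 4 empty cells -> not full
  row 5: 0 empty cells -> FULL (clear)
  row 6: 8 empty cells -> not full
  row 7: 0 empty cells -> FULL (clear)
  row 8: 3 empty cells -> not full
  row 9: 7 empty cells -> not full
  row 10: 0 empty cells -> FULL (clear)
  row 11: 2 empty cells -> not full
Total rows cleared: 4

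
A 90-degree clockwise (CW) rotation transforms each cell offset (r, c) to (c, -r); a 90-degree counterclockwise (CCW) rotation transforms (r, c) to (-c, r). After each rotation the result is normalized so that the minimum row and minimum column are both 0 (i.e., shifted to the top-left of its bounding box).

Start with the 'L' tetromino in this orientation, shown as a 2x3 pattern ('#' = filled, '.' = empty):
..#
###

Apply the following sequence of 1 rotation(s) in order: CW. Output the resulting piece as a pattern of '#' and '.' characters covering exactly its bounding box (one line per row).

Start:
..#
###
After rotation 1 (CW):
#.
#.
##

Answer: #.
#.
##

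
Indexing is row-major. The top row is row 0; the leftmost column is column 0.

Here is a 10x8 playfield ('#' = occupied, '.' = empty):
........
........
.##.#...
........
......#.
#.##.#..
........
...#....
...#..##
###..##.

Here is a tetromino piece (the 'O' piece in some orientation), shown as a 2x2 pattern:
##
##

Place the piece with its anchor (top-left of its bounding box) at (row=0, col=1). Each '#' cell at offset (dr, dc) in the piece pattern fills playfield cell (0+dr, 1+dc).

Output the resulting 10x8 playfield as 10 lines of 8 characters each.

Fill (0+0,1+0) = (0,1)
Fill (0+0,1+1) = (0,2)
Fill (0+1,1+0) = (1,1)
Fill (0+1,1+1) = (1,2)

Answer: .##.....
.##.....
.##.#...
........
......#.
#.##.#..
........
...#....
...#..##
###..##.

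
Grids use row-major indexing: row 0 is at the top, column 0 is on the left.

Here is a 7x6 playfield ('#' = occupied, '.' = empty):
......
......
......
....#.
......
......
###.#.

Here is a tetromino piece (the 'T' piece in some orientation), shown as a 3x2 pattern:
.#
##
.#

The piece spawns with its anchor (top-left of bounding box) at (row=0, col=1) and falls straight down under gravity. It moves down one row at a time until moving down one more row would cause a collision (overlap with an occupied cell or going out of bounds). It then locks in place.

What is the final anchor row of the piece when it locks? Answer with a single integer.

Answer: 3

Derivation:
Spawn at (row=0, col=1). Try each row:
  row 0: fits
  row 1: fits
  row 2: fits
  row 3: fits
  row 4: blocked -> lock at row 3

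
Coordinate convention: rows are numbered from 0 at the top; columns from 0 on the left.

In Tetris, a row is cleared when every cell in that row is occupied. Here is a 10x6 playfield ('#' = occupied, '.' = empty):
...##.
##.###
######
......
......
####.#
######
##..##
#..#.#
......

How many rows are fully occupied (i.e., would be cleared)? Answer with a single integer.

Check each row:
  row 0: 4 empty cells -> not full
  row 1: 1 empty cell -> not full
  row 2: 0 empty cells -> FULL (clear)
  row 3: 6 empty cells -> not full
  row 4: 6 empty cells -> not full
  row 5: 1 empty cell -> not full
  row 6: 0 empty cells -> FULL (clear)
  row 7: 2 empty cells -> not full
  row 8: 3 empty cells -> not full
  row 9: 6 empty cells -> not full
Total rows cleared: 2

Answer: 2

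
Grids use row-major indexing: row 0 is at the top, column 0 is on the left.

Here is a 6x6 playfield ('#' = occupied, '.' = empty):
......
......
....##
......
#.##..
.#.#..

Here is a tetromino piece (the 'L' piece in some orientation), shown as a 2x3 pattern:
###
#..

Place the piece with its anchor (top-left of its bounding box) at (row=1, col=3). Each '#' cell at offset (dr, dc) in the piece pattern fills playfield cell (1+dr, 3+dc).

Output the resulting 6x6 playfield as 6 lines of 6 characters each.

Fill (1+0,3+0) = (1,3)
Fill (1+0,3+1) = (1,4)
Fill (1+0,3+2) = (1,5)
Fill (1+1,3+0) = (2,3)

Answer: ......
...###
...###
......
#.##..
.#.#..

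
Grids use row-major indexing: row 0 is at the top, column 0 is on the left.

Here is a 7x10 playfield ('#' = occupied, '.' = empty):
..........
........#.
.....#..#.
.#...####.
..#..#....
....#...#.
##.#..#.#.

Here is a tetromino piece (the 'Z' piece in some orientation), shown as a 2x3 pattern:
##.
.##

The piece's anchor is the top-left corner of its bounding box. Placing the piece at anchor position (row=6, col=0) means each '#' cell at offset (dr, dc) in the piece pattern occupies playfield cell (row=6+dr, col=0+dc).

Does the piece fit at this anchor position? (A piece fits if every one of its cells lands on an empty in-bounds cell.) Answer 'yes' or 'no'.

Check each piece cell at anchor (6, 0):
  offset (0,0) -> (6,0): occupied ('#') -> FAIL
  offset (0,1) -> (6,1): occupied ('#') -> FAIL
  offset (1,1) -> (7,1): out of bounds -> FAIL
  offset (1,2) -> (7,2): out of bounds -> FAIL
All cells valid: no

Answer: no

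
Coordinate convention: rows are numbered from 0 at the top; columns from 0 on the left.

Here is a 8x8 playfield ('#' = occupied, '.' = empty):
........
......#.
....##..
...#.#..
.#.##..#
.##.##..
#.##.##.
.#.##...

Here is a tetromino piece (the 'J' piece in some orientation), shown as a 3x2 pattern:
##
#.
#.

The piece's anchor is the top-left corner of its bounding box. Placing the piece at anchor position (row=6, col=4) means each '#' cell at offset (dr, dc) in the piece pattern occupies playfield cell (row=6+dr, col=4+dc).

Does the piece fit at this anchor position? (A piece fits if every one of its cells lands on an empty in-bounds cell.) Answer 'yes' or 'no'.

Answer: no

Derivation:
Check each piece cell at anchor (6, 4):
  offset (0,0) -> (6,4): empty -> OK
  offset (0,1) -> (6,5): occupied ('#') -> FAIL
  offset (1,0) -> (7,4): occupied ('#') -> FAIL
  offset (2,0) -> (8,4): out of bounds -> FAIL
All cells valid: no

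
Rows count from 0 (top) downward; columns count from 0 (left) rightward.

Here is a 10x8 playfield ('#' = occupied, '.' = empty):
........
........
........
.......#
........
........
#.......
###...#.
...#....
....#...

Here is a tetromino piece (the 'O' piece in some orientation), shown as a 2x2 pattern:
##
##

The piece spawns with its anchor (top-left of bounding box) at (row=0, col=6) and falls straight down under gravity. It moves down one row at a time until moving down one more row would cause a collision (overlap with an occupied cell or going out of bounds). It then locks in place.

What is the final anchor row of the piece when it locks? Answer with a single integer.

Spawn at (row=0, col=6). Try each row:
  row 0: fits
  row 1: fits
  row 2: blocked -> lock at row 1

Answer: 1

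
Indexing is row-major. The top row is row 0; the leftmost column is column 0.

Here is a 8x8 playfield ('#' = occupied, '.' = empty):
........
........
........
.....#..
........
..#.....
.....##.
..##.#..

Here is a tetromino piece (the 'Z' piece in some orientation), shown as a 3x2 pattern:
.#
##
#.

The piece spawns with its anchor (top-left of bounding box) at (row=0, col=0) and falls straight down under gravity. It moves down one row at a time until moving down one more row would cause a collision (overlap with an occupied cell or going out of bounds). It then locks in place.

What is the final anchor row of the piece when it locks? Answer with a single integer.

Spawn at (row=0, col=0). Try each row:
  row 0: fits
  row 1: fits
  row 2: fits
  row 3: fits
  row 4: fits
  row 5: fits
  row 6: blocked -> lock at row 5

Answer: 5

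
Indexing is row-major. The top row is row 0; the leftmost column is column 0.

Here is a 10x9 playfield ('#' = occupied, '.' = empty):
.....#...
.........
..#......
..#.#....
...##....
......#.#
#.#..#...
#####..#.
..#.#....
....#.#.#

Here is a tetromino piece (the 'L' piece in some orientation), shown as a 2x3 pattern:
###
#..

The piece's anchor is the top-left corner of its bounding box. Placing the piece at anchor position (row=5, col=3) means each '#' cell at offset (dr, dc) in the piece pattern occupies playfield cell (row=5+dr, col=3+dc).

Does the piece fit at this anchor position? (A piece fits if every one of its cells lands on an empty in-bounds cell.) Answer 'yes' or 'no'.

Answer: yes

Derivation:
Check each piece cell at anchor (5, 3):
  offset (0,0) -> (5,3): empty -> OK
  offset (0,1) -> (5,4): empty -> OK
  offset (0,2) -> (5,5): empty -> OK
  offset (1,0) -> (6,3): empty -> OK
All cells valid: yes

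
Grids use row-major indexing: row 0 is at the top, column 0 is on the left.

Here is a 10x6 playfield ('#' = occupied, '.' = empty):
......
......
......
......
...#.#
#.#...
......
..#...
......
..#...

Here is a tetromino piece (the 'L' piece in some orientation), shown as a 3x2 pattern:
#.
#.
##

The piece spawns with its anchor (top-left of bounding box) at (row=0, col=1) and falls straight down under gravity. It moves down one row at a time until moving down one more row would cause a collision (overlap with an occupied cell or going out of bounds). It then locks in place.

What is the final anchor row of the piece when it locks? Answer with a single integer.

Spawn at (row=0, col=1). Try each row:
  row 0: fits
  row 1: fits
  row 2: fits
  row 3: blocked -> lock at row 2

Answer: 2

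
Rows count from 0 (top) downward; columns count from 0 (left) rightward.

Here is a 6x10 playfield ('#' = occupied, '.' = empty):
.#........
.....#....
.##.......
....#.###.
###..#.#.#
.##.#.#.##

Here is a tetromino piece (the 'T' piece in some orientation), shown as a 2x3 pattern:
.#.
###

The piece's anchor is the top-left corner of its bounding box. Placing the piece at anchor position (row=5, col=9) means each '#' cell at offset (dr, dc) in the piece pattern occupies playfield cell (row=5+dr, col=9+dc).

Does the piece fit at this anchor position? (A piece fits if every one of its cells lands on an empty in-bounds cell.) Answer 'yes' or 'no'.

Answer: no

Derivation:
Check each piece cell at anchor (5, 9):
  offset (0,1) -> (5,10): out of bounds -> FAIL
  offset (1,0) -> (6,9): out of bounds -> FAIL
  offset (1,1) -> (6,10): out of bounds -> FAIL
  offset (1,2) -> (6,11): out of bounds -> FAIL
All cells valid: no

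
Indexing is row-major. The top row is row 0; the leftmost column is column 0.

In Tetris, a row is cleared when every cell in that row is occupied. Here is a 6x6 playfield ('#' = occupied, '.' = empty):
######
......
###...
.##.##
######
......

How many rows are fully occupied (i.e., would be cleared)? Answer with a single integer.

Check each row:
  row 0: 0 empty cells -> FULL (clear)
  row 1: 6 empty cells -> not full
  row 2: 3 empty cells -> not full
  row 3: 2 empty cells -> not full
  row 4: 0 empty cells -> FULL (clear)
  row 5: 6 empty cells -> not full
Total rows cleared: 2

Answer: 2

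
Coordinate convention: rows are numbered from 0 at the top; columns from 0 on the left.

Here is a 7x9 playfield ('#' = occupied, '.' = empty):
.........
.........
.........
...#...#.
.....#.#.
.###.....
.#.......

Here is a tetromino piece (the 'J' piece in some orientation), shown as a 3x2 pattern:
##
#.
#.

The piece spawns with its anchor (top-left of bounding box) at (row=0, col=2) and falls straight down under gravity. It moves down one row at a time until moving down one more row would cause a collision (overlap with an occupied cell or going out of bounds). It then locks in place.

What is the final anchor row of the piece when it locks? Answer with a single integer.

Spawn at (row=0, col=2). Try each row:
  row 0: fits
  row 1: fits
  row 2: fits
  row 3: blocked -> lock at row 2

Answer: 2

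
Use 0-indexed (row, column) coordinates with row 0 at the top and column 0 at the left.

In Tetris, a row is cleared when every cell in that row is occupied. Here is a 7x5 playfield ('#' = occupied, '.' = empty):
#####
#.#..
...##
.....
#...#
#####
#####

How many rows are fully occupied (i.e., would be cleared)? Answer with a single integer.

Answer: 3

Derivation:
Check each row:
  row 0: 0 empty cells -> FULL (clear)
  row 1: 3 empty cells -> not full
  row 2: 3 empty cells -> not full
  row 3: 5 empty cells -> not full
  row 4: 3 empty cells -> not full
  row 5: 0 empty cells -> FULL (clear)
  row 6: 0 empty cells -> FULL (clear)
Total rows cleared: 3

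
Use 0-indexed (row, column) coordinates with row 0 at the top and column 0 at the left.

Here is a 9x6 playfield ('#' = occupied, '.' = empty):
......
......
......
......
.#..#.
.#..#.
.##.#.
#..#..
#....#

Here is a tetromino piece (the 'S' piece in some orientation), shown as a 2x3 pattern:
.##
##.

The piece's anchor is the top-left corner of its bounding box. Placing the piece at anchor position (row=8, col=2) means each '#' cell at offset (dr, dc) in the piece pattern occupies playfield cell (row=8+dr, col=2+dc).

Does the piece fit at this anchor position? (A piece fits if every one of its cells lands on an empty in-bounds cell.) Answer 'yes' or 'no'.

Check each piece cell at anchor (8, 2):
  offset (0,1) -> (8,3): empty -> OK
  offset (0,2) -> (8,4): empty -> OK
  offset (1,0) -> (9,2): out of bounds -> FAIL
  offset (1,1) -> (9,3): out of bounds -> FAIL
All cells valid: no

Answer: no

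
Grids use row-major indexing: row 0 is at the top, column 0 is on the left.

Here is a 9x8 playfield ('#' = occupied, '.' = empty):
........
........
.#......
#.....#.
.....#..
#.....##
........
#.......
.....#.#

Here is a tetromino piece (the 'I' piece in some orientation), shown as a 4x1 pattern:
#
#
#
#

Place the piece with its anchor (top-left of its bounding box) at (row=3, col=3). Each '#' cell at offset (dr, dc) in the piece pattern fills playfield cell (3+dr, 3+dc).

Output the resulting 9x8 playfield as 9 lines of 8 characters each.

Answer: ........
........
.#......
#..#..#.
...#.#..
#..#..##
...#....
#.......
.....#.#

Derivation:
Fill (3+0,3+0) = (3,3)
Fill (3+1,3+0) = (4,3)
Fill (3+2,3+0) = (5,3)
Fill (3+3,3+0) = (6,3)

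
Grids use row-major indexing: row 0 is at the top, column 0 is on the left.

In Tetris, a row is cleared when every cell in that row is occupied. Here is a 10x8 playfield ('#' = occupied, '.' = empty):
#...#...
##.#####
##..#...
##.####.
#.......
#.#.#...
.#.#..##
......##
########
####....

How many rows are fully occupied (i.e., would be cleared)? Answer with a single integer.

Check each row:
  row 0: 6 empty cells -> not full
  row 1: 1 empty cell -> not full
  row 2: 5 empty cells -> not full
  row 3: 2 empty cells -> not full
  row 4: 7 empty cells -> not full
  row 5: 5 empty cells -> not full
  row 6: 4 empty cells -> not full
  row 7: 6 empty cells -> not full
  row 8: 0 empty cells -> FULL (clear)
  row 9: 4 empty cells -> not full
Total rows cleared: 1

Answer: 1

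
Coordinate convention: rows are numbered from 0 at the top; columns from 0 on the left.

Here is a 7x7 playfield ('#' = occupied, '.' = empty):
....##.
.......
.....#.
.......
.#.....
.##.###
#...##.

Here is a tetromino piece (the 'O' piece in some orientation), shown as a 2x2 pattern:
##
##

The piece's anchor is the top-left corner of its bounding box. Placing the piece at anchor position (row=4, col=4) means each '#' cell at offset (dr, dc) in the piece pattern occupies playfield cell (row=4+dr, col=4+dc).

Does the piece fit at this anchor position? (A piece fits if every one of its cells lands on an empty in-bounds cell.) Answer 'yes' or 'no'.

Answer: no

Derivation:
Check each piece cell at anchor (4, 4):
  offset (0,0) -> (4,4): empty -> OK
  offset (0,1) -> (4,5): empty -> OK
  offset (1,0) -> (5,4): occupied ('#') -> FAIL
  offset (1,1) -> (5,5): occupied ('#') -> FAIL
All cells valid: no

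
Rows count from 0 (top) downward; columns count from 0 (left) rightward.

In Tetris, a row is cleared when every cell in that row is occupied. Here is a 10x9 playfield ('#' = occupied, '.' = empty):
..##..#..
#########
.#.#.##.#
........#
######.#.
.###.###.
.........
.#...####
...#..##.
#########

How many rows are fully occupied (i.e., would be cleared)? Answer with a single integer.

Check each row:
  row 0: 6 empty cells -> not full
  row 1: 0 empty cells -> FULL (clear)
  row 2: 4 empty cells -> not full
  row 3: 8 empty cells -> not full
  row 4: 2 empty cells -> not full
  row 5: 3 empty cells -> not full
  row 6: 9 empty cells -> not full
  row 7: 4 empty cells -> not full
  row 8: 6 empty cells -> not full
  row 9: 0 empty cells -> FULL (clear)
Total rows cleared: 2

Answer: 2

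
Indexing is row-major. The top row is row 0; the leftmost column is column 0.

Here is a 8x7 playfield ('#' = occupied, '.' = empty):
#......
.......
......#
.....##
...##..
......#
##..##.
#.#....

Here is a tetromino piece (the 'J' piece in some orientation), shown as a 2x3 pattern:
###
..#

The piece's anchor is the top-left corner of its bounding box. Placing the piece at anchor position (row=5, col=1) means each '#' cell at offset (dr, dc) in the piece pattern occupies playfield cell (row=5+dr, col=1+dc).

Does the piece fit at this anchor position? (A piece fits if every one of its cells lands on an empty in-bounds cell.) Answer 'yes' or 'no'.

Check each piece cell at anchor (5, 1):
  offset (0,0) -> (5,1): empty -> OK
  offset (0,1) -> (5,2): empty -> OK
  offset (0,2) -> (5,3): empty -> OK
  offset (1,2) -> (6,3): empty -> OK
All cells valid: yes

Answer: yes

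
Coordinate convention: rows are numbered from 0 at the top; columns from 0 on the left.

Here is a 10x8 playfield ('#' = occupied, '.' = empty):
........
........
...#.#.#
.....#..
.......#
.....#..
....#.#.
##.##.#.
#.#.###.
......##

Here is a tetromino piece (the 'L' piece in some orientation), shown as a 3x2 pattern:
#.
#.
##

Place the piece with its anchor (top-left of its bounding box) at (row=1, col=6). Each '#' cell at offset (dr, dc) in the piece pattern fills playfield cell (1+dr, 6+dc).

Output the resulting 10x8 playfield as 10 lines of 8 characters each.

Answer: ........
......#.
...#.###
.....###
.......#
.....#..
....#.#.
##.##.#.
#.#.###.
......##

Derivation:
Fill (1+0,6+0) = (1,6)
Fill (1+1,6+0) = (2,6)
Fill (1+2,6+0) = (3,6)
Fill (1+2,6+1) = (3,7)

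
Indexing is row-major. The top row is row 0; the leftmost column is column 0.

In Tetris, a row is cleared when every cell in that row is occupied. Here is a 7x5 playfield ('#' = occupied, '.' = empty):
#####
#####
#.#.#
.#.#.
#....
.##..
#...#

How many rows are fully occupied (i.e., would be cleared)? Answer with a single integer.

Check each row:
  row 0: 0 empty cells -> FULL (clear)
  row 1: 0 empty cells -> FULL (clear)
  row 2: 2 empty cells -> not full
  row 3: 3 empty cells -> not full
  row 4: 4 empty cells -> not full
  row 5: 3 empty cells -> not full
  row 6: 3 empty cells -> not full
Total rows cleared: 2

Answer: 2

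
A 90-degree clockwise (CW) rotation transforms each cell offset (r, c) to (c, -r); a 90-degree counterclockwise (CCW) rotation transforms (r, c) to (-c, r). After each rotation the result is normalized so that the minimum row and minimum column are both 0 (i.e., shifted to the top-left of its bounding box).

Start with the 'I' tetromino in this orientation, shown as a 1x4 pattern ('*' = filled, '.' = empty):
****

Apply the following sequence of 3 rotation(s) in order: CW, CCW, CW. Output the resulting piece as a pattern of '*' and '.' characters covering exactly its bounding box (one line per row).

Answer: *
*
*
*

Derivation:
Start:
****
After rotation 1 (CW):
*
*
*
*
After rotation 2 (CCW):
****
After rotation 3 (CW):
*
*
*
*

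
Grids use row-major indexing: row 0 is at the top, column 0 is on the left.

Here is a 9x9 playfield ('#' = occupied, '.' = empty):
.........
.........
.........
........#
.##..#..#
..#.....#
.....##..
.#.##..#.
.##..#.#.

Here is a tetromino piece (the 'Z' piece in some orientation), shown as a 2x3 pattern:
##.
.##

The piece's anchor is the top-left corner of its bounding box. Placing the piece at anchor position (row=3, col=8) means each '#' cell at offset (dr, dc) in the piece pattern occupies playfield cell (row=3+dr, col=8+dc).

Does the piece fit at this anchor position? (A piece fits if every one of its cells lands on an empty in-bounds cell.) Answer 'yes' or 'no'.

Check each piece cell at anchor (3, 8):
  offset (0,0) -> (3,8): occupied ('#') -> FAIL
  offset (0,1) -> (3,9): out of bounds -> FAIL
  offset (1,1) -> (4,9): out of bounds -> FAIL
  offset (1,2) -> (4,10): out of bounds -> FAIL
All cells valid: no

Answer: no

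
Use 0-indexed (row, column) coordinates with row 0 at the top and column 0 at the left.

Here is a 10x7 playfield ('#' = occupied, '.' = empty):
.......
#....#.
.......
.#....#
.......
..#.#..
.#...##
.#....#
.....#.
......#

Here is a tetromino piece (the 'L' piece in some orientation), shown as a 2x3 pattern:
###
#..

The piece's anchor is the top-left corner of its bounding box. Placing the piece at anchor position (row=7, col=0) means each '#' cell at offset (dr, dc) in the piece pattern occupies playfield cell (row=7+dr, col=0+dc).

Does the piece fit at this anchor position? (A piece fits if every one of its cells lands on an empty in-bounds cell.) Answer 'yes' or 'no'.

Answer: no

Derivation:
Check each piece cell at anchor (7, 0):
  offset (0,0) -> (7,0): empty -> OK
  offset (0,1) -> (7,1): occupied ('#') -> FAIL
  offset (0,2) -> (7,2): empty -> OK
  offset (1,0) -> (8,0): empty -> OK
All cells valid: no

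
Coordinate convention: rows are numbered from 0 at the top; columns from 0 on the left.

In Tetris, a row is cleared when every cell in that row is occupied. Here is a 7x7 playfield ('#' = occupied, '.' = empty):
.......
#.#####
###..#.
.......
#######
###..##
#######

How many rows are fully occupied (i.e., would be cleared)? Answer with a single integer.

Check each row:
  row 0: 7 empty cells -> not full
  row 1: 1 empty cell -> not full
  row 2: 3 empty cells -> not full
  row 3: 7 empty cells -> not full
  row 4: 0 empty cells -> FULL (clear)
  row 5: 2 empty cells -> not full
  row 6: 0 empty cells -> FULL (clear)
Total rows cleared: 2

Answer: 2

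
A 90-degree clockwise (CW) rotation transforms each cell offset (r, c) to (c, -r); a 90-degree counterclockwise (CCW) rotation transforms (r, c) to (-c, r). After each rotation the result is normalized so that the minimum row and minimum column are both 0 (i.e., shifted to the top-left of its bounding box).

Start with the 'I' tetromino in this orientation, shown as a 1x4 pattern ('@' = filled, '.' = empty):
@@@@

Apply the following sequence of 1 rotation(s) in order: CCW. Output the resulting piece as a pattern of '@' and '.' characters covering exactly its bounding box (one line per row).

Answer: @
@
@
@

Derivation:
Start:
@@@@
After rotation 1 (CCW):
@
@
@
@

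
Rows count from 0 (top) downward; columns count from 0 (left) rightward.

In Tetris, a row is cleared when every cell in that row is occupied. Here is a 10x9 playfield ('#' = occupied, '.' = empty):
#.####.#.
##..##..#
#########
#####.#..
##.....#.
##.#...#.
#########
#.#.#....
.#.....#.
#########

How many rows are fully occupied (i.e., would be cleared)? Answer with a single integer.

Check each row:
  row 0: 3 empty cells -> not full
  row 1: 4 empty cells -> not full
  row 2: 0 empty cells -> FULL (clear)
  row 3: 3 empty cells -> not full
  row 4: 6 empty cells -> not full
  row 5: 5 empty cells -> not full
  row 6: 0 empty cells -> FULL (clear)
  row 7: 6 empty cells -> not full
  row 8: 7 empty cells -> not full
  row 9: 0 empty cells -> FULL (clear)
Total rows cleared: 3

Answer: 3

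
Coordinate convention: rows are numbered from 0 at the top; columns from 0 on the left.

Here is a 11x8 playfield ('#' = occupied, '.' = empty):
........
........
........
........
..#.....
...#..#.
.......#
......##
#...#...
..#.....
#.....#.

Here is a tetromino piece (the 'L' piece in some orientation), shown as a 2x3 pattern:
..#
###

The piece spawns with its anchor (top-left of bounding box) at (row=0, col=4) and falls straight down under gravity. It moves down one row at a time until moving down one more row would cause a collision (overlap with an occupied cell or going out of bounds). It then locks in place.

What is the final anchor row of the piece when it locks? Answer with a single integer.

Answer: 3

Derivation:
Spawn at (row=0, col=4). Try each row:
  row 0: fits
  row 1: fits
  row 2: fits
  row 3: fits
  row 4: blocked -> lock at row 3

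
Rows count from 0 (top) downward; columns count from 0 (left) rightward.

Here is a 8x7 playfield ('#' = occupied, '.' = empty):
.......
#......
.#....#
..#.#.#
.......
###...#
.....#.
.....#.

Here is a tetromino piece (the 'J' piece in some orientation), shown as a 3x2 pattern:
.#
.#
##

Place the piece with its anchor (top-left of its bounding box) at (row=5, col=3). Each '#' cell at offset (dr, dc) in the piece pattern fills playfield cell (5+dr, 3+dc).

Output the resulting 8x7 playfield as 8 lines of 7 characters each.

Fill (5+0,3+1) = (5,4)
Fill (5+1,3+1) = (6,4)
Fill (5+2,3+0) = (7,3)
Fill (5+2,3+1) = (7,4)

Answer: .......
#......
.#....#
..#.#.#
.......
###.#.#
....##.
...###.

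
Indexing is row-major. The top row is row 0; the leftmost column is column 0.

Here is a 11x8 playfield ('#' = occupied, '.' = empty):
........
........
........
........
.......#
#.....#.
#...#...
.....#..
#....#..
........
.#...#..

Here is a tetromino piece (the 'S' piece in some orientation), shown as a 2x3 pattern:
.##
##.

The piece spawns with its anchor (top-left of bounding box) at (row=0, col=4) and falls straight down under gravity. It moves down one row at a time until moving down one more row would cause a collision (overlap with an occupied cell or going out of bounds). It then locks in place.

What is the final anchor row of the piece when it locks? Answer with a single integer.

Answer: 4

Derivation:
Spawn at (row=0, col=4). Try each row:
  row 0: fits
  row 1: fits
  row 2: fits
  row 3: fits
  row 4: fits
  row 5: blocked -> lock at row 4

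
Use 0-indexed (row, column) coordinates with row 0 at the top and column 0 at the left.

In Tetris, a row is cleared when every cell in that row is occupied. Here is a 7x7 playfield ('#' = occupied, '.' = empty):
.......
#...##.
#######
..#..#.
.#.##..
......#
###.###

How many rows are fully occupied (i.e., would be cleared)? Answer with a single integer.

Check each row:
  row 0: 7 empty cells -> not full
  row 1: 4 empty cells -> not full
  row 2: 0 empty cells -> FULL (clear)
  row 3: 5 empty cells -> not full
  row 4: 4 empty cells -> not full
  row 5: 6 empty cells -> not full
  row 6: 1 empty cell -> not full
Total rows cleared: 1

Answer: 1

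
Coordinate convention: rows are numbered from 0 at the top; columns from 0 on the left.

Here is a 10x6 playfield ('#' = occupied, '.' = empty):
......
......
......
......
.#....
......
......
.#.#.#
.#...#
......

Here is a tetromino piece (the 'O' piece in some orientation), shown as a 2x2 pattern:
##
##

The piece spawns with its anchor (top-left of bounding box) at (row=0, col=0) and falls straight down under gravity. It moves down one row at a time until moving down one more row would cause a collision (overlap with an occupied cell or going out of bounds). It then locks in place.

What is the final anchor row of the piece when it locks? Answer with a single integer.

Spawn at (row=0, col=0). Try each row:
  row 0: fits
  row 1: fits
  row 2: fits
  row 3: blocked -> lock at row 2

Answer: 2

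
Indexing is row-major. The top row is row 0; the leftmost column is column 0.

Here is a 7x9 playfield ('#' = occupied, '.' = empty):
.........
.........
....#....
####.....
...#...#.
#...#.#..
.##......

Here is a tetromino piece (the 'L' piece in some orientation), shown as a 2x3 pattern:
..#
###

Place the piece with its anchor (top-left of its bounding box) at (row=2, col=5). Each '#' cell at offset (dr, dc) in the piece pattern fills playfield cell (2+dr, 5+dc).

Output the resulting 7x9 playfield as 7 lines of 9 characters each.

Answer: .........
.........
....#..#.
####.###.
...#...#.
#...#.#..
.##......

Derivation:
Fill (2+0,5+2) = (2,7)
Fill (2+1,5+0) = (3,5)
Fill (2+1,5+1) = (3,6)
Fill (2+1,5+2) = (3,7)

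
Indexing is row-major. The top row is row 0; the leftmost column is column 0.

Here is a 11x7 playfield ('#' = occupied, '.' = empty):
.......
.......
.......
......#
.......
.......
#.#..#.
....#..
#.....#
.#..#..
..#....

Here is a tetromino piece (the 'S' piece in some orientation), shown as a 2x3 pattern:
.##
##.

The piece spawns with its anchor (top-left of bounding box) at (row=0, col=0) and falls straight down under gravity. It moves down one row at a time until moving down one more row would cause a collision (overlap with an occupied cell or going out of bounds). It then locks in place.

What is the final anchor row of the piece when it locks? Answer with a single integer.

Spawn at (row=0, col=0). Try each row:
  row 0: fits
  row 1: fits
  row 2: fits
  row 3: fits
  row 4: fits
  row 5: blocked -> lock at row 4

Answer: 4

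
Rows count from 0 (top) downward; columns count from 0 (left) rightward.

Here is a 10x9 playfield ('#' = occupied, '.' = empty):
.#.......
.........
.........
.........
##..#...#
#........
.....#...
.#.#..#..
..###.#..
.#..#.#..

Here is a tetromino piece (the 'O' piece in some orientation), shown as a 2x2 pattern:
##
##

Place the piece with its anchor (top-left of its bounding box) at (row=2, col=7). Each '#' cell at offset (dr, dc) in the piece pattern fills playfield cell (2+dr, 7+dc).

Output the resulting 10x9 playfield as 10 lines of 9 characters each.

Fill (2+0,7+0) = (2,7)
Fill (2+0,7+1) = (2,8)
Fill (2+1,7+0) = (3,7)
Fill (2+1,7+1) = (3,8)

Answer: .#.......
.........
.......##
.......##
##..#...#
#........
.....#...
.#.#..#..
..###.#..
.#..#.#..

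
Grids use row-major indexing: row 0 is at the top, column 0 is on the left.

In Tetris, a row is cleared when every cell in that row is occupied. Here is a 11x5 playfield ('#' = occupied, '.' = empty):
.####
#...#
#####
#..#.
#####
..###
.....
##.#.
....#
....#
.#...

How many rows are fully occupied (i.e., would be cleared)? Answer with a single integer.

Check each row:
  row 0: 1 empty cell -> not full
  row 1: 3 empty cells -> not full
  row 2: 0 empty cells -> FULL (clear)
  row 3: 3 empty cells -> not full
  row 4: 0 empty cells -> FULL (clear)
  row 5: 2 empty cells -> not full
  row 6: 5 empty cells -> not full
  row 7: 2 empty cells -> not full
  row 8: 4 empty cells -> not full
  row 9: 4 empty cells -> not full
  row 10: 4 empty cells -> not full
Total rows cleared: 2

Answer: 2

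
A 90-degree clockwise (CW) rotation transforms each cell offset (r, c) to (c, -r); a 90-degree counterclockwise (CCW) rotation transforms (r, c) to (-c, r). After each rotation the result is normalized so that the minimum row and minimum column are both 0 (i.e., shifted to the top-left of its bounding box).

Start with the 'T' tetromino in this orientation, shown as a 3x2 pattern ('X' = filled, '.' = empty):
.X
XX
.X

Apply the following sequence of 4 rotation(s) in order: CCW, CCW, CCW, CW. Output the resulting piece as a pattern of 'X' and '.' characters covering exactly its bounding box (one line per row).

Start:
.X
XX
.X
After rotation 1 (CCW):
XXX
.X.
After rotation 2 (CCW):
X.
XX
X.
After rotation 3 (CCW):
.X.
XXX
After rotation 4 (CW):
X.
XX
X.

Answer: X.
XX
X.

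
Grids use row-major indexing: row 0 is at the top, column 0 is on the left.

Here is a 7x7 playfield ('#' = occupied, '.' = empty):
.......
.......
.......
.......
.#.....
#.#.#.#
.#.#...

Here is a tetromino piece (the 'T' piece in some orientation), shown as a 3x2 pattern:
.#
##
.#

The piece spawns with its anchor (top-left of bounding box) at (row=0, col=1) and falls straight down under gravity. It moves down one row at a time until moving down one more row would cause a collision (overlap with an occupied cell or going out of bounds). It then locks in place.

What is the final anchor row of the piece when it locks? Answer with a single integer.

Answer: 2

Derivation:
Spawn at (row=0, col=1). Try each row:
  row 0: fits
  row 1: fits
  row 2: fits
  row 3: blocked -> lock at row 2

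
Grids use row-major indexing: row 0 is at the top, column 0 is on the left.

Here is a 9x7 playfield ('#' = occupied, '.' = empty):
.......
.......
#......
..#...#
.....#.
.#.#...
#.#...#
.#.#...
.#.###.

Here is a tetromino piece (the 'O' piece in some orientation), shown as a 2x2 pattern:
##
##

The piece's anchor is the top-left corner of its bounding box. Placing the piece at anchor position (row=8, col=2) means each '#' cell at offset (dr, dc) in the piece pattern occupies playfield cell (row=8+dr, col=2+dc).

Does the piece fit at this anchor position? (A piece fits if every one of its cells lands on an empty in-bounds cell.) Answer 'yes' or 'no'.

Check each piece cell at anchor (8, 2):
  offset (0,0) -> (8,2): empty -> OK
  offset (0,1) -> (8,3): occupied ('#') -> FAIL
  offset (1,0) -> (9,2): out of bounds -> FAIL
  offset (1,1) -> (9,3): out of bounds -> FAIL
All cells valid: no

Answer: no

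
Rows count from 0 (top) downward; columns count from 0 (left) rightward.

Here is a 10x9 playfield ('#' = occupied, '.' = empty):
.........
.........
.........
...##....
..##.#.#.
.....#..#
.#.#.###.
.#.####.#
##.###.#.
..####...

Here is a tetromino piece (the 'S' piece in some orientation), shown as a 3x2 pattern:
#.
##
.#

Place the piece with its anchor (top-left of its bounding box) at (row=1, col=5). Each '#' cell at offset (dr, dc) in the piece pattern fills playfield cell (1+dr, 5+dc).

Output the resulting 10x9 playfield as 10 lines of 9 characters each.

Answer: .........
.....#...
.....##..
...##.#..
..##.#.#.
.....#..#
.#.#.###.
.#.####.#
##.###.#.
..####...

Derivation:
Fill (1+0,5+0) = (1,5)
Fill (1+1,5+0) = (2,5)
Fill (1+1,5+1) = (2,6)
Fill (1+2,5+1) = (3,6)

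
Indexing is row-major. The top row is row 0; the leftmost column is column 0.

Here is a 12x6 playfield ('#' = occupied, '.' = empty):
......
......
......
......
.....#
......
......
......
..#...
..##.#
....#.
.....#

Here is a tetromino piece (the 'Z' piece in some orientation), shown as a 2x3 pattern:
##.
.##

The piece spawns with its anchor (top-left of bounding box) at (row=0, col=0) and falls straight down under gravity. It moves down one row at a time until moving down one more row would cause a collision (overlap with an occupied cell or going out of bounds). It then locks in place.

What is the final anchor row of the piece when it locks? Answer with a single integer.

Spawn at (row=0, col=0). Try each row:
  row 0: fits
  row 1: fits
  row 2: fits
  row 3: fits
  row 4: fits
  row 5: fits
  row 6: fits
  row 7: blocked -> lock at row 6

Answer: 6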